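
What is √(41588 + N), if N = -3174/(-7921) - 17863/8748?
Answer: √8644919193699/14418 ≈ 203.93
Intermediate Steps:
N = -113726671/69292908 (N = -3174*(-1/7921) - 17863*1/8748 = 3174/7921 - 17863/8748 = -113726671/69292908 ≈ -1.6412)
√(41588 + N) = √(41588 - 113726671/69292908) = √(2881639731233/69292908) = √8644919193699/14418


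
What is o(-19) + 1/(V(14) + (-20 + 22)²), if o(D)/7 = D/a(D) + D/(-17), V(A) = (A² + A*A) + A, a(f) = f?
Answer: 103337/6970 ≈ 14.826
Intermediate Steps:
V(A) = A + 2*A² (V(A) = (A² + A²) + A = 2*A² + A = A + 2*A²)
o(D) = 7 - 7*D/17 (o(D) = 7*(D/D + D/(-17)) = 7*(1 + D*(-1/17)) = 7*(1 - D/17) = 7 - 7*D/17)
o(-19) + 1/(V(14) + (-20 + 22)²) = (7 - 7/17*(-19)) + 1/(14*(1 + 2*14) + (-20 + 22)²) = (7 + 133/17) + 1/(14*(1 + 28) + 2²) = 252/17 + 1/(14*29 + 4) = 252/17 + 1/(406 + 4) = 252/17 + 1/410 = 103337/6970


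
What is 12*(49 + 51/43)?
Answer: 25896/43 ≈ 602.23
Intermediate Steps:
12*(49 + 51/43) = 12*(2158/43) = 25896/43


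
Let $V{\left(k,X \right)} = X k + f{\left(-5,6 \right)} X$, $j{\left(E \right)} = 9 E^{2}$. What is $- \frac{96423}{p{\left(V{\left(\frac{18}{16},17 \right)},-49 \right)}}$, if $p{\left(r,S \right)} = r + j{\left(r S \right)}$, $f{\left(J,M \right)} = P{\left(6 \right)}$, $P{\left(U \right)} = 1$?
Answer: $- \frac{6171072}{1804807601} \approx -0.0034192$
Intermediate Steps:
$f{\left(J,M \right)} = 1$
$V{\left(k,X \right)} = X + X k$ ($V{\left(k,X \right)} = X k + 1 X = X k + X = X + X k$)
$p{\left(r,S \right)} = r + 9 S^{2} r^{2}$ ($p{\left(r,S \right)} = r + 9 \left(r S\right)^{2} = r + 9 \left(S r\right)^{2} = r + 9 S^{2} r^{2}$)
$- \frac{96423}{p{\left(V{\left(\frac{18}{16},17 \right)},-49 \right)}} = - \frac{96423}{17 \left(1 + \frac{18}{16}\right) \left(1 + 9 \cdot 17 \left(1 + \frac{18}{16}\right) \left(-49\right)^{2}\right)} = - \frac{96423}{17 \left(1 + 18 \cdot \frac{1}{16}\right) \left(1 + 9 \cdot 17 \left(1 + 18 \cdot \frac{1}{16}\right) 2401\right)} = - \frac{96423}{17 \left(1 + \frac{9}{8}\right) \left(1 + 9 \cdot 17 \left(1 + \frac{9}{8}\right) 2401\right)} = - \frac{96423}{17 \cdot \frac{17}{8} \left(1 + 9 \cdot 17 \cdot \frac{17}{8} \cdot 2401\right)} = - \frac{96423}{\frac{289}{8} \left(1 + 9 \cdot \frac{289}{8} \cdot 2401\right)} = - \frac{96423}{\frac{289}{8} \left(1 + \frac{6245001}{8}\right)} = - \frac{96423}{\frac{289}{8} \cdot \frac{6245009}{8}} = - \frac{96423}{\frac{1804807601}{64}} = \left(-96423\right) \frac{64}{1804807601} = - \frac{6171072}{1804807601}$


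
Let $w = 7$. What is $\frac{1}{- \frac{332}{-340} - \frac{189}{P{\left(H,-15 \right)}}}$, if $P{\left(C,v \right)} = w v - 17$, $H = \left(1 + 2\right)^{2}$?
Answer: $\frac{10370}{26191} \approx 0.39594$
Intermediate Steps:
$H = 9$ ($H = 3^{2} = 9$)
$P{\left(C,v \right)} = -17 + 7 v$ ($P{\left(C,v \right)} = 7 v - 17 = -17 + 7 v$)
$\frac{1}{- \frac{332}{-340} - \frac{189}{P{\left(H,-15 \right)}}} = \frac{1}{- \frac{332}{-340} - \frac{189}{-17 + 7 \left(-15\right)}} = \frac{1}{\left(-332\right) \left(- \frac{1}{340}\right) - \frac{189}{-17 - 105}} = \frac{1}{\frac{83}{85} - \frac{189}{-122}} = \frac{1}{\frac{83}{85} - - \frac{189}{122}} = \frac{1}{\frac{83}{85} + \frac{189}{122}} = \frac{1}{\frac{26191}{10370}} = \frac{10370}{26191}$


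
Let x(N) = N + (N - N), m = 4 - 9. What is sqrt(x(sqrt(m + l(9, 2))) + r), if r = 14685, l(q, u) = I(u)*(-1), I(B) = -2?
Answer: sqrt(14685 + I*sqrt(3)) ≈ 121.18 + 0.0071*I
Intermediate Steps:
m = -5
l(q, u) = 2 (l(q, u) = -2*(-1) = 2)
x(N) = N (x(N) = N + 0 = N)
sqrt(x(sqrt(m + l(9, 2))) + r) = sqrt(sqrt(-5 + 2) + 14685) = sqrt(sqrt(-3) + 14685) = sqrt(I*sqrt(3) + 14685) = sqrt(14685 + I*sqrt(3))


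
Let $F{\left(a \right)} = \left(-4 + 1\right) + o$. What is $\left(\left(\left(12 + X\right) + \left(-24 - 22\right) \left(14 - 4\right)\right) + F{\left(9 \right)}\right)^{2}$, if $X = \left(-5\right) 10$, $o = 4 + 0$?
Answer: $247009$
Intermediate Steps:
$o = 4$
$X = -50$
$F{\left(a \right)} = 1$ ($F{\left(a \right)} = \left(-4 + 1\right) + 4 = -3 + 4 = 1$)
$\left(\left(\left(12 + X\right) + \left(-24 - 22\right) \left(14 - 4\right)\right) + F{\left(9 \right)}\right)^{2} = \left(\left(\left(12 - 50\right) + \left(-24 - 22\right) \left(14 - 4\right)\right) + 1\right)^{2} = \left(\left(-38 - 460\right) + 1\right)^{2} = \left(-498 + 1\right)^{2} = \left(-497\right)^{2} = 247009$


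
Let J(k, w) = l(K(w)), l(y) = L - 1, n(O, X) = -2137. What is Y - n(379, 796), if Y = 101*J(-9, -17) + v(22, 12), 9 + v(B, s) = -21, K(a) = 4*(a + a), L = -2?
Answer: 1804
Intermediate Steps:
K(a) = 8*a (K(a) = 4*(2*a) = 8*a)
l(y) = -3 (l(y) = -2 - 1 = -3)
v(B, s) = -30 (v(B, s) = -9 - 21 = -30)
J(k, w) = -3
Y = -333 (Y = 101*(-3) - 30 = -303 - 30 = -333)
Y - n(379, 796) = -333 - 1*(-2137) = -333 + 2137 = 1804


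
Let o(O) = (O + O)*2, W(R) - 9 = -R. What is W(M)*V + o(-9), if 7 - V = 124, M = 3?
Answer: -738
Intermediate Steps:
V = -117 (V = 7 - 1*124 = 7 - 124 = -117)
W(R) = 9 - R
o(O) = 4*O (o(O) = (2*O)*2 = 4*O)
W(M)*V + o(-9) = (9 - 1*3)*(-117) + 4*(-9) = (9 - 3)*(-117) - 36 = 6*(-117) - 36 = -702 - 36 = -738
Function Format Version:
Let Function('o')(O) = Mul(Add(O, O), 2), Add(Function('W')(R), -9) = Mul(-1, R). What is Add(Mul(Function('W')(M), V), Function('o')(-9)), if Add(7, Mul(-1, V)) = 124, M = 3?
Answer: -738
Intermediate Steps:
V = -117 (V = Add(7, Mul(-1, 124)) = Add(7, -124) = -117)
Function('W')(R) = Add(9, Mul(-1, R))
Function('o')(O) = Mul(4, O) (Function('o')(O) = Mul(Mul(2, O), 2) = Mul(4, O))
Add(Mul(Function('W')(M), V), Function('o')(-9)) = Add(Mul(Add(9, Mul(-1, 3)), -117), Mul(4, -9)) = Add(Mul(Add(9, -3), -117), -36) = Add(Mul(6, -117), -36) = Add(-702, -36) = -738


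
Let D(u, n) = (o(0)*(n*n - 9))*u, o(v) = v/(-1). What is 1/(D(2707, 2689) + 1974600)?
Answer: 1/1974600 ≈ 5.0643e-7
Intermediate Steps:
o(v) = -v (o(v) = v*(-1) = -v)
D(u, n) = 0 (D(u, n) = ((-1*0)*(n*n - 9))*u = (0*(n² - 9))*u = (0*(-9 + n²))*u = 0*u = 0)
1/(D(2707, 2689) + 1974600) = 1/(0 + 1974600) = 1/1974600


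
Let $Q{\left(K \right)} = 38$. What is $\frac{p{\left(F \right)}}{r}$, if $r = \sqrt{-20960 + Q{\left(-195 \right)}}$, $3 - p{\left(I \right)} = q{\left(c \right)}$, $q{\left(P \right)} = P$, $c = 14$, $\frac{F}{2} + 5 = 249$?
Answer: $\frac{i \sqrt{20922}}{1902} \approx 0.076049 i$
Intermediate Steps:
$F = 488$ ($F = -10 + 2 \cdot 249 = -10 + 498 = 488$)
$p{\left(I \right)} = -11$ ($p{\left(I \right)} = 3 - 14 = -11$)
$r = i \sqrt{20922}$ ($r = \sqrt{-20960 + 38} = \sqrt{-20922} = i \sqrt{20922} \approx 144.64 i$)
$\frac{p{\left(F \right)}}{r} = - \frac{11}{i \sqrt{20922}} = - 11 \left(- \frac{i \sqrt{20922}}{20922}\right) = \frac{i \sqrt{20922}}{1902}$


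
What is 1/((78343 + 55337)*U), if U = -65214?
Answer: -1/8717807520 ≈ -1.1471e-10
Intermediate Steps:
1/((78343 + 55337)*U) = 1/((78343 + 55337)*(-65214)) = -1/65214/133680 = (1/133680)*(-1/65214) = -1/8717807520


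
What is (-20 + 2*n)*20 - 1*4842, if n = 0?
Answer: -5242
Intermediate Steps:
(-20 + 2*n)*20 - 1*4842 = (-20 + 2*0)*20 - 1*4842 = (-20 + 0)*20 - 4842 = -20*20 - 4842 = -400 - 4842 = -5242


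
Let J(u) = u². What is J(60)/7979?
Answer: 3600/7979 ≈ 0.45118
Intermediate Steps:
J(60)/7979 = 60²/7979 = 3600*(1/7979) = 3600/7979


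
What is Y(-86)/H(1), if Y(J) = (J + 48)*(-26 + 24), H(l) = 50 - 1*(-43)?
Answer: 76/93 ≈ 0.81720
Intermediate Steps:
H(l) = 93 (H(l) = 50 + 43 = 93)
Y(J) = -96 - 2*J (Y(J) = (48 + J)*(-2) = -96 - 2*J)
Y(-86)/H(1) = (-96 - 2*(-86))/93 = (-96 + 172)*(1/93) = 76*(1/93) = 76/93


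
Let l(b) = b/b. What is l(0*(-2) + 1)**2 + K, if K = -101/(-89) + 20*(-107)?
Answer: -190270/89 ≈ -2137.9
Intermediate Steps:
l(b) = 1
K = -190359/89 (K = -101*(-1/89) - 2140 = 101/89 - 2140 = -190359/89 ≈ -2138.9)
l(0*(-2) + 1)**2 + K = 1**2 - 190359/89 = 1 - 190359/89 = -190270/89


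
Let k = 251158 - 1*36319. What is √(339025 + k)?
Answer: 2*√138466 ≈ 744.22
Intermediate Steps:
k = 214839 (k = 251158 - 36319 = 214839)
√(339025 + k) = √(339025 + 214839) = √553864 = 2*√138466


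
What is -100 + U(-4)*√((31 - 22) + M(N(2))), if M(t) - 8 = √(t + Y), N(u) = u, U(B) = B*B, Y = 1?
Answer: -100 + 16*√(17 + √3) ≈ -30.751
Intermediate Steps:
U(B) = B²
M(t) = 8 + √(1 + t) (M(t) = 8 + √(t + 1) = 8 + √(1 + t))
-100 + U(-4)*√((31 - 22) + M(N(2))) = -100 + (-4)²*√((31 - 22) + (8 + √(1 + 2))) = -100 + 16*√(9 + (8 + √3)) = -100 + 16*√(17 + √3)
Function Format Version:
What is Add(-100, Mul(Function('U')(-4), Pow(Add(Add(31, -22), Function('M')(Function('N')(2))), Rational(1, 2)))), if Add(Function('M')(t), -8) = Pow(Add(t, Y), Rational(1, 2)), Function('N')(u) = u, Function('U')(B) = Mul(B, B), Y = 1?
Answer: Add(-100, Mul(16, Pow(Add(17, Pow(3, Rational(1, 2))), Rational(1, 2)))) ≈ -30.751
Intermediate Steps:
Function('U')(B) = Pow(B, 2)
Function('M')(t) = Add(8, Pow(Add(1, t), Rational(1, 2))) (Function('M')(t) = Add(8, Pow(Add(t, 1), Rational(1, 2))) = Add(8, Pow(Add(1, t), Rational(1, 2))))
Add(-100, Mul(Function('U')(-4), Pow(Add(Add(31, -22), Function('M')(Function('N')(2))), Rational(1, 2)))) = Add(-100, Mul(Pow(-4, 2), Pow(Add(Add(31, -22), Add(8, Pow(Add(1, 2), Rational(1, 2)))), Rational(1, 2)))) = Add(-100, Mul(16, Pow(Add(9, Add(8, Pow(3, Rational(1, 2)))), Rational(1, 2)))) = Add(-100, Mul(16, Pow(Add(17, Pow(3, Rational(1, 2))), Rational(1, 2))))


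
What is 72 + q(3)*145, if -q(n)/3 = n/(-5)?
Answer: 333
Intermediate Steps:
q(n) = 3*n/5 (q(n) = -3*n/(-5) = -3*n*(-1)/5 = -(-3)*n/5 = 3*n/5)
72 + q(3)*145 = 72 + ((⅗)*3)*145 = 72 + (9/5)*145 = 72 + 261 = 333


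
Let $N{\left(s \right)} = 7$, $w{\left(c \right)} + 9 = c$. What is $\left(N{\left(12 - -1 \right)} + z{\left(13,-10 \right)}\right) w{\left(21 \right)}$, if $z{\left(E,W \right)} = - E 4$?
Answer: $-540$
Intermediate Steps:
$w{\left(c \right)} = -9 + c$
$z{\left(E,W \right)} = - 4 E$
$\left(N{\left(12 - -1 \right)} + z{\left(13,-10 \right)}\right) w{\left(21 \right)} = \left(7 - 52\right) \left(-9 + 21\right) = \left(7 - 52\right) 12 = \left(-45\right) 12 = -540$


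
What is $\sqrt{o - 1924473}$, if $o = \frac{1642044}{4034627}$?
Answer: $\frac{i \sqrt{31326978686717916429}}{4034627} \approx 1387.3 i$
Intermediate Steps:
$o = \frac{1642044}{4034627}$ ($o = 1642044 \cdot \frac{1}{4034627} = \frac{1642044}{4034627} \approx 0.40699$)
$\sqrt{o - 1924473} = \sqrt{\frac{1642044}{4034627} - 1924473} = \sqrt{- \frac{7764529084527}{4034627}} = \frac{i \sqrt{31326978686717916429}}{4034627}$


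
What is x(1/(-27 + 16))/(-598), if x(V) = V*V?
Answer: -1/72358 ≈ -1.3820e-5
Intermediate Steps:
x(V) = V**2
x(1/(-27 + 16))/(-598) = (1/(-27 + 16))**2/(-598) = (1/(-11))**2*(-1/598) = (-1/11)**2*(-1/598) = (1/121)*(-1/598) = -1/72358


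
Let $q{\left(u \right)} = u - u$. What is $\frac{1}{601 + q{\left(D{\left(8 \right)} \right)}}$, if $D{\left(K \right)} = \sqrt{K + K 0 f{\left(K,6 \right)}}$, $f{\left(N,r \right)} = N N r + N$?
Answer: $\frac{1}{601} \approx 0.0016639$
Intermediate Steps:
$f{\left(N,r \right)} = N + r N^{2}$ ($f{\left(N,r \right)} = N^{2} r + N = r N^{2} + N = N + r N^{2}$)
$D{\left(K \right)} = \sqrt{K}$ ($D{\left(K \right)} = \sqrt{K + K 0 K \left(1 + K 6\right)} = \sqrt{K + 0 K \left(1 + 6 K\right)} = \sqrt{K + 0} = \sqrt{K}$)
$q{\left(u \right)} = 0$
$\frac{1}{601 + q{\left(D{\left(8 \right)} \right)}} = \frac{1}{601 + 0} = \frac{1}{601}$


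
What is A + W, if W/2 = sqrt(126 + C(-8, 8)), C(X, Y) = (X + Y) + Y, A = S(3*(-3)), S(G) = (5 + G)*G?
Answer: 36 + 2*sqrt(134) ≈ 59.152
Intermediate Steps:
S(G) = G*(5 + G)
A = 36 (A = (3*(-3))*(5 + 3*(-3)) = -9*(5 - 9) = -9*(-4) = 36)
C(X, Y) = X + 2*Y
W = 2*sqrt(134) (W = 2*sqrt(126 + (-8 + 2*8)) = 2*sqrt(126 + (-8 + 16)) = 2*sqrt(126 + 8) = 2*sqrt(134) ≈ 23.152)
A + W = 36 + 2*sqrt(134)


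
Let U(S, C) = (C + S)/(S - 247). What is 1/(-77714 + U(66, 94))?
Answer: -181/14066394 ≈ -1.2868e-5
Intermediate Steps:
U(S, C) = (C + S)/(-247 + S)
1/(-77714 + U(66, 94)) = 1/(-77714 + (94 + 66)/(-247 + 66)) = 1/(-77714 + 160/(-181)) = 1/(-77714 - 1/181*160) = 1/(-77714 - 160/181) = 1/(-14066394/181) = -181/14066394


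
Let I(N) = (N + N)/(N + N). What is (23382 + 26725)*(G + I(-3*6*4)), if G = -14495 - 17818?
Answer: -1619057384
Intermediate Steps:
I(N) = 1 (I(N) = (2*N)/((2*N)) = (2*N)*(1/(2*N)) = 1)
G = -32313
(23382 + 26725)*(G + I(-3*6*4)) = (23382 + 26725)*(-32313 + 1) = 50107*(-32312) = -1619057384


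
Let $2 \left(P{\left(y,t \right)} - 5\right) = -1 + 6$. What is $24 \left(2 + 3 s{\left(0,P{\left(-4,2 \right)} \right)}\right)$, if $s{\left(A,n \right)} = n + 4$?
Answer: $876$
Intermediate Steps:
$P{\left(y,t \right)} = \frac{15}{2}$ ($P{\left(y,t \right)} = 5 + \frac{-1 + 6}{2} = 5 + \frac{1}{2} \cdot 5 = 5 + \frac{5}{2} = \frac{15}{2}$)
$s{\left(A,n \right)} = 4 + n$
$24 \left(2 + 3 s{\left(0,P{\left(-4,2 \right)} \right)}\right) = 24 \left(2 + 3 \left(4 + \frac{15}{2}\right)\right) = 24 \left(2 + 3 \cdot \frac{23}{2}\right) = 24 \left(2 + \frac{69}{2}\right) = 24 \cdot \frac{73}{2} = 876$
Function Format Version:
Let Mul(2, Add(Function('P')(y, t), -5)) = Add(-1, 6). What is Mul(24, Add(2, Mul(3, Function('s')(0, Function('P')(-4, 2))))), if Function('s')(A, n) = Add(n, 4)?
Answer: 876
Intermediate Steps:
Function('P')(y, t) = Rational(15, 2) (Function('P')(y, t) = Add(5, Mul(Rational(1, 2), Add(-1, 6))) = Add(5, Mul(Rational(1, 2), 5)) = Add(5, Rational(5, 2)) = Rational(15, 2))
Function('s')(A, n) = Add(4, n)
Mul(24, Add(2, Mul(3, Function('s')(0, Function('P')(-4, 2))))) = Mul(24, Add(2, Mul(3, Add(4, Rational(15, 2))))) = Mul(24, Add(2, Mul(3, Rational(23, 2)))) = Mul(24, Add(2, Rational(69, 2))) = Mul(24, Rational(73, 2)) = 876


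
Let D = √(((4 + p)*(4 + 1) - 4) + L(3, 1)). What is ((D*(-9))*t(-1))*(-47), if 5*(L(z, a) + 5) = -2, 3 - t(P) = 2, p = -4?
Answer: 423*I*√235/5 ≈ 1296.9*I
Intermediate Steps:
t(P) = 1 (t(P) = 3 - 1*2 = 3 - 2 = 1)
L(z, a) = -27/5 (L(z, a) = -5 + (⅕)*(-2) = -5 - ⅖ = -27/5)
D = I*√235/5 (D = √(((4 - 4)*(4 + 1) - 4) - 27/5) = √((0*5 - 4) - 27/5) = √((0 - 4) - 27/5) = √(-4 - 27/5) = √(-47/5) = I*√235/5 ≈ 3.0659*I)
((D*(-9))*t(-1))*(-47) = (((I*√235/5)*(-9))*1)*(-47) = (-9*I*√235/5*1)*(-47) = -9*I*√235/5*(-47) = 423*I*√235/5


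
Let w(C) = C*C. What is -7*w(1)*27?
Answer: -189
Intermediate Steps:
w(C) = C²
-7*w(1)*27 = -7*1²*27 = -7*1*27 = -7*27 = -189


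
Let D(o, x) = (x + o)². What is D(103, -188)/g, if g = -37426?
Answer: -7225/37426 ≈ -0.19305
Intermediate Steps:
D(o, x) = (o + x)²
D(103, -188)/g = (103 - 188)²/(-37426) = (-85)²*(-1/37426) = 7225*(-1/37426) = -7225/37426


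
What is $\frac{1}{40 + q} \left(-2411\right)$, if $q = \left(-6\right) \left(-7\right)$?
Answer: $- \frac{2411}{82} \approx -29.402$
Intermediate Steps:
$q = 42$
$\frac{1}{40 + q} \left(-2411\right) = \frac{1}{40 + 42} \left(-2411\right) = \frac{1}{82} \left(-2411\right) = - \frac{2411}{82}$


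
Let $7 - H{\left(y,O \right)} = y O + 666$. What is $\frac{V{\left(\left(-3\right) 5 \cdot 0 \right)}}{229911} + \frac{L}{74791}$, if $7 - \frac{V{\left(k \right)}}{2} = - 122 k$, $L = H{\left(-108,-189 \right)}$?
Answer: $- \frac{4843407607}{17195273601} \approx -0.28167$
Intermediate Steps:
$H{\left(y,O \right)} = -659 - O y$ ($H{\left(y,O \right)} = 7 - \left(y O + 666\right) = 7 - \left(O y + 666\right) = 7 - \left(666 + O y\right) = -659 - O y$)
$L = -21071$ ($L = -659 - \left(-189\right) \left(-108\right) = -659 - 20412 = -21071$)
$V{\left(k \right)} = 14 + 244 k$ ($V{\left(k \right)} = 14 - 2 \left(- 122 k\right) = 14 + 244 k$)
$\frac{V{\left(\left(-3\right) 5 \cdot 0 \right)}}{229911} + \frac{L}{74791} = \frac{14 + 244 \left(-3\right) 5 \cdot 0}{229911} - \frac{21071}{74791} = \left(14 + 244 \left(\left(-15\right) 0\right)\right) \frac{1}{229911} - \frac{21071}{74791} = \left(14 + 244 \cdot 0\right) \frac{1}{229911} - \frac{21071}{74791} = \left(14 + 0\right) \frac{1}{229911} - \frac{21071}{74791} = 14 \cdot \frac{1}{229911} - \frac{21071}{74791} = \frac{14}{229911} - \frac{21071}{74791} = - \frac{4843407607}{17195273601}$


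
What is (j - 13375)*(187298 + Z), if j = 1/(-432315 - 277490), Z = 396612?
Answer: -1108686485563032/141961 ≈ -7.8098e+9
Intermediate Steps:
j = -1/709805 (j = 1/(-709805) = -1/709805 ≈ -1.4088e-6)
(j - 13375)*(187298 + Z) = (-1/709805 - 13375)*(187298 + 396612) = -9493641876/709805*583910 = -1108686485563032/141961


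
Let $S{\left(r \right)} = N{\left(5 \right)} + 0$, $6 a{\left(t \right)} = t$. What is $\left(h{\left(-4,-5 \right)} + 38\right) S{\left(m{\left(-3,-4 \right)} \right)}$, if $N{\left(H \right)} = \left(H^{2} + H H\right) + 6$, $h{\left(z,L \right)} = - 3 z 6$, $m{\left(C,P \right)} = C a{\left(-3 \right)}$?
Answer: $6160$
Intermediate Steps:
$a{\left(t \right)} = \frac{t}{6}$
$m{\left(C,P \right)} = - \frac{C}{2}$ ($m{\left(C,P \right)} = C \frac{1}{6} \left(-3\right) = C \left(- \frac{1}{2}\right) = - \frac{C}{2}$)
$h{\left(z,L \right)} = - 18 z$
$N{\left(H \right)} = 6 + 2 H^{2}$ ($N{\left(H \right)} = \left(H^{2} + H^{2}\right) + 6 = 2 H^{2} + 6 = 6 + 2 H^{2}$)
$S{\left(r \right)} = 56$ ($S{\left(r \right)} = \left(6 + 2 \cdot 5^{2}\right) + 0 = \left(6 + 2 \cdot 25\right) + 0 = \left(6 + 50\right) + 0 = 56 + 0 = 56$)
$\left(h{\left(-4,-5 \right)} + 38\right) S{\left(m{\left(-3,-4 \right)} \right)} = \left(\left(-18\right) \left(-4\right) + 38\right) 56 = \left(72 + 38\right) 56 = 110 \cdot 56 = 6160$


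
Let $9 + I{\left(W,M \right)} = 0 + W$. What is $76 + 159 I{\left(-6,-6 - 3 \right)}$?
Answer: $-2309$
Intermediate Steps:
$I{\left(W,M \right)} = -9 + W$ ($I{\left(W,M \right)} = -9 + \left(0 + W\right) = -9 + W$)
$76 + 159 I{\left(-6,-6 - 3 \right)} = 76 + 159 \left(-9 - 6\right) = 76 + 159 \left(-15\right) = 76 - 2385 = -2309$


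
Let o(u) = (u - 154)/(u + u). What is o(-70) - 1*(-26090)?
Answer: 130458/5 ≈ 26092.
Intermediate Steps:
o(u) = (-154 + u)/(2*u) (o(u) = (-154 + u)/((2*u)) = (-154 + u)*(1/(2*u)) = (-154 + u)/(2*u))
o(-70) - 1*(-26090) = (½)*(-154 - 70)/(-70) - 1*(-26090) = (½)*(-1/70)*(-224) + 26090 = 8/5 + 26090 = 130458/5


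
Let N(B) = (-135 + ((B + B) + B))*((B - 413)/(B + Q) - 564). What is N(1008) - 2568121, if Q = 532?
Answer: -184641635/44 ≈ -4.1964e+6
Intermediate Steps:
N(B) = (-564 + (-413 + B)/(532 + B))*(-135 + 3*B) (N(B) = (-135 + ((B + B) + B))*((B - 413)/(B + 532) - 564) = (-135 + (2*B + B))*((-413 + B)/(532 + B) - 564) = (-135 + 3*B)*((-413 + B)/(532 + B) - 564) = (-135 + 3*B)*(-564 + (-413 + B)/(532 + B)) = (-564 + (-413 + B)/(532 + B))*(-135 + 3*B))
N(1008) - 2568121 = 3*(13520745 - 275126*1008 - 563*1008²)/(532 + 1008) - 2568121 = 3*(13520745 - 277327008 - 563*1016064)/1540 - 2568121 = 3*(1/1540)*(13520745 - 277327008 - 572044032) - 2568121 = 3*(1/1540)*(-835850295) - 2568121 = -71644311/44 - 2568121 = -184641635/44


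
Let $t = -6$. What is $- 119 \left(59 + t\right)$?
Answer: $-6307$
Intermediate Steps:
$- 119 \left(59 + t\right) = - 119 \left(59 - 6\right) = \left(-119\right) 53 = -6307$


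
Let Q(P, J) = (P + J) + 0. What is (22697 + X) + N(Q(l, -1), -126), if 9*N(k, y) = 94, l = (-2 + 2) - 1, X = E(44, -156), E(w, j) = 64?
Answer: 204943/9 ≈ 22771.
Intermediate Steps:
X = 64
l = -1 (l = 0 - 1 = -1)
Q(P, J) = J + P (Q(P, J) = (J + P) + 0 = J + P)
N(k, y) = 94/9 (N(k, y) = (1/9)*94 = 94/9)
(22697 + X) + N(Q(l, -1), -126) = (22697 + 64) + 94/9 = 22761 + 94/9 = 204943/9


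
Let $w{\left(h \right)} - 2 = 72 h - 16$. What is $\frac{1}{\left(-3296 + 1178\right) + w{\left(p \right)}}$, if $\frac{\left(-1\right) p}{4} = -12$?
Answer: $\frac{1}{1324} \approx 0.00075529$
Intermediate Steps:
$p = 48$ ($p = \left(-4\right) \left(-12\right) = 48$)
$w{\left(h \right)} = -14 + 72 h$ ($w{\left(h \right)} = 2 + \left(72 h - 16\right) = 2 + \left(-16 + 72 h\right) = -14 + 72 h$)
$\frac{1}{\left(-3296 + 1178\right) + w{\left(p \right)}} = \frac{1}{\left(-3296 + 1178\right) + \left(-14 + 72 \cdot 48\right)} = \frac{1}{-2118 + \left(-14 + 3456\right)} = \frac{1}{-2118 + 3442} = \frac{1}{1324}$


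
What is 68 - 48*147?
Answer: -6988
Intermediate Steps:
68 - 48*147 = 68 - 7056 = -6988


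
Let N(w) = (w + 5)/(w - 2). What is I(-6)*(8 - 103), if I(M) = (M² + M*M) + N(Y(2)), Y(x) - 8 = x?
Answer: -56145/8 ≈ -7018.1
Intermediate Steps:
Y(x) = 8 + x
N(w) = (5 + w)/(-2 + w)
I(M) = 15/8 + 2*M² (I(M) = (M² + M*M) + (5 + (8 + 2))/(-2 + (8 + 2)) = (M² + M²) + (5 + 10)/(-2 + 10) = 2*M² + 15/8 = 15/8 + 2*M²)
I(-6)*(8 - 103) = (15/8 + 2*(-6)²)*(8 - 103) = (15/8 + 2*36)*(-95) = (15/8 + 72)*(-95) = (591/8)*(-95) = -56145/8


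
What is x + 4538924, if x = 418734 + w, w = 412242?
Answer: 5369900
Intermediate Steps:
x = 830976 (x = 418734 + 412242 = 830976)
x + 4538924 = 830976 + 4538924 = 5369900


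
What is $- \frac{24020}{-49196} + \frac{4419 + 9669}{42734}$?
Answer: $\frac{214942991}{262792733} \approx 0.81792$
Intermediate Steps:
$- \frac{24020}{-49196} + \frac{4419 + 9669}{42734} = \left(-24020\right) \left(- \frac{1}{49196}\right) + 14088 \cdot \frac{1}{42734} = \frac{6005}{12299} + \frac{7044}{21367} = \frac{214942991}{262792733}$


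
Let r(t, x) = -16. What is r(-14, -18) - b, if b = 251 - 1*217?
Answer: -50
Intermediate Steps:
b = 34 (b = 251 - 217 = 34)
r(-14, -18) - b = -16 - 1*34 = -16 - 34 = -50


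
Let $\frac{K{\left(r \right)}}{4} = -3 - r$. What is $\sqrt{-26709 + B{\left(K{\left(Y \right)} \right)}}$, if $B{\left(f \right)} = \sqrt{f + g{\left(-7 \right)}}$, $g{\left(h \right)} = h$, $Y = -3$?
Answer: $\sqrt{-26709 + i \sqrt{7}} \approx 0.0081 + 163.43 i$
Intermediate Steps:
$K{\left(r \right)} = -12 - 4 r$ ($K{\left(r \right)} = 4 \left(-3 - r\right) = -12 - 4 r$)
$B{\left(f \right)} = \sqrt{-7 + f}$ ($B{\left(f \right)} = \sqrt{f - 7} = \sqrt{-7 + f}$)
$\sqrt{-26709 + B{\left(K{\left(Y \right)} \right)}} = \sqrt{-26709 + \sqrt{-7 - 0}} = \sqrt{-26709 + \sqrt{-7 + \left(-12 + 12\right)}} = \sqrt{-26709 + \sqrt{-7 + 0}} = \sqrt{-26709 + \sqrt{-7}} = \sqrt{-26709 + i \sqrt{7}}$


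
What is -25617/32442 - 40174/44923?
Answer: -818039133/485797322 ≈ -1.6839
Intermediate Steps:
-25617/32442 - 40174/44923 = -25617*1/32442 - 40174*1/44923 = -8539/10814 - 40174/44923 = -818039133/485797322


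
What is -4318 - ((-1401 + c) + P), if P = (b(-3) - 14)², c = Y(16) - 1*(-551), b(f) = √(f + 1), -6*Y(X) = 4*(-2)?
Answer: -10990/3 + 28*I*√2 ≈ -3663.3 + 39.598*I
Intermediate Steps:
Y(X) = 4/3 (Y(X) = -2*(-2)/3 = -⅙*(-8) = 4/3)
b(f) = √(1 + f)
c = 1657/3 (c = 4/3 - 1*(-551) = 4/3 + 551 = 1657/3 ≈ 552.33)
P = (-14 + I*√2)² (P = (√(1 - 3) - 14)² = (√(-2) - 14)² = (I*√2 - 14)² = (-14 + I*√2)² ≈ 194.0 - 39.598*I)
-4318 - ((-1401 + c) + P) = -4318 - ((-1401 + 1657/3) + (14 - I*√2)²) = -4318 - (-2546/3 + (14 - I*√2)²) = -4318 + (2546/3 - (14 - I*√2)²) = -10408/3 - (14 - I*√2)²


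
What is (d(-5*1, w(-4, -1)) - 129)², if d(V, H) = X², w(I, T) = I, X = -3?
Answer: 14400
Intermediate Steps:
d(V, H) = 9 (d(V, H) = (-3)² = 9)
(d(-5*1, w(-4, -1)) - 129)² = (9 - 129)² = (-120)² = 14400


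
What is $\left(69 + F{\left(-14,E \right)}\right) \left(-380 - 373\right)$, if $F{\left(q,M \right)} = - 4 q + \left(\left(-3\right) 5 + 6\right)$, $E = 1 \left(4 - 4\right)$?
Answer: $-87348$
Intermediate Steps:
$E = 0$ ($E = 1 \cdot 0 = 0$)
$F{\left(q,M \right)} = -9 - 4 q$ ($F{\left(q,M \right)} = - 4 q + \left(-15 + 6\right) = - 4 q - 9 = -9 - 4 q$)
$\left(69 + F{\left(-14,E \right)}\right) \left(-380 - 373\right) = \left(69 - -47\right) \left(-380 - 373\right) = \left(69 + \left(-9 + 56\right)\right) \left(-380 - 373\right) = \left(69 + 47\right) \left(-380 - 373\right) = 116 \left(-753\right) = -87348$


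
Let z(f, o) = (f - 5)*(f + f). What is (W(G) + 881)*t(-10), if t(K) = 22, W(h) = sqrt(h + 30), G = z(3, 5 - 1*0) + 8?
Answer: 19382 + 22*sqrt(26) ≈ 19494.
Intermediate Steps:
z(f, o) = 2*f*(-5 + f) (z(f, o) = (-5 + f)*(2*f) = 2*f*(-5 + f))
G = -4 (G = 2*3*(-5 + 3) + 8 = 2*3*(-2) + 8 = -12 + 8 = -4)
W(h) = sqrt(30 + h)
(W(G) + 881)*t(-10) = (sqrt(30 - 4) + 881)*22 = (sqrt(26) + 881)*22 = (881 + sqrt(26))*22 = 19382 + 22*sqrt(26)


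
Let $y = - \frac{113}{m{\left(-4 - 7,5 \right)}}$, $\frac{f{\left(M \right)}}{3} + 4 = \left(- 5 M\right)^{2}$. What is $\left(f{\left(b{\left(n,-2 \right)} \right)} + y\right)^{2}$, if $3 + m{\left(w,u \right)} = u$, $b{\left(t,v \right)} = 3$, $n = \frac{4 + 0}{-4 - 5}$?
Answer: $\frac{1471369}{4} \approx 3.6784 \cdot 10^{5}$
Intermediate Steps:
$n = - \frac{4}{9}$ ($n = \frac{4}{-9} = 4 \left(- \frac{1}{9}\right) = - \frac{4}{9} \approx -0.44444$)
$m{\left(w,u \right)} = -3 + u$
$f{\left(M \right)} = -12 + 75 M^{2}$ ($f{\left(M \right)} = -12 + 3 \left(- 5 M\right)^{2} = -12 + 3 \cdot 25 M^{2} = -12 + 75 M^{2}$)
$y = - \frac{113}{2}$ ($y = - \frac{113}{-3 + 5} = - \frac{113}{2} \approx -56.5$)
$\left(f{\left(b{\left(n,-2 \right)} \right)} + y\right)^{2} = \left(\left(-12 + 75 \cdot 3^{2}\right) - \frac{113}{2}\right)^{2} = \left(\left(-12 + 75 \cdot 9\right) - \frac{113}{2}\right)^{2} = \left(\left(-12 + 675\right) - \frac{113}{2}\right)^{2} = \left(663 - \frac{113}{2}\right)^{2} = \left(\frac{1213}{2}\right)^{2} = \frac{1471369}{4}$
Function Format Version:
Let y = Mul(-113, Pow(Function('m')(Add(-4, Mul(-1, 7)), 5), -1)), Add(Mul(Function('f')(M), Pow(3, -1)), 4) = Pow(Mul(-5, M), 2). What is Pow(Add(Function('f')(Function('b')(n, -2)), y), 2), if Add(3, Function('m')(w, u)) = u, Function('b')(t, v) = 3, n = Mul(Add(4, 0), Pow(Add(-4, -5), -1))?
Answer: Rational(1471369, 4) ≈ 3.6784e+5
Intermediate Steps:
n = Rational(-4, 9) (n = Mul(4, Pow(-9, -1)) = Mul(4, Rational(-1, 9)) = Rational(-4, 9) ≈ -0.44444)
Function('m')(w, u) = Add(-3, u)
Function('f')(M) = Add(-12, Mul(75, Pow(M, 2))) (Function('f')(M) = Add(-12, Mul(3, Pow(Mul(-5, M), 2))) = Add(-12, Mul(3, Mul(25, Pow(M, 2)))) = Add(-12, Mul(75, Pow(M, 2))))
y = Rational(-113, 2) (y = Mul(-113, Pow(Add(-3, 5), -1)) = Mul(-113, Pow(2, -1)) = Mul(-113, Rational(1, 2)) = Rational(-113, 2) ≈ -56.500)
Pow(Add(Function('f')(Function('b')(n, -2)), y), 2) = Pow(Add(Add(-12, Mul(75, Pow(3, 2))), Rational(-113, 2)), 2) = Pow(Add(Add(-12, Mul(75, 9)), Rational(-113, 2)), 2) = Pow(Add(Add(-12, 675), Rational(-113, 2)), 2) = Pow(Add(663, Rational(-113, 2)), 2) = Pow(Rational(1213, 2), 2) = Rational(1471369, 4)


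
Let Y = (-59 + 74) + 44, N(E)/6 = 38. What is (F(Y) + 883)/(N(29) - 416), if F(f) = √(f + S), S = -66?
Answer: -883/188 - I*√7/188 ≈ -4.6968 - 0.014073*I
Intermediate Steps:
N(E) = 228 (N(E) = 6*38 = 228)
Y = 59 (Y = 15 + 44 = 59)
F(f) = √(-66 + f) (F(f) = √(f - 66) = √(-66 + f))
(F(Y) + 883)/(N(29) - 416) = (√(-66 + 59) + 883)/(228 - 416) = (√(-7) + 883)/(-188) = (I*√7 + 883)*(-1/188) = (883 + I*√7)*(-1/188) = -883/188 - I*√7/188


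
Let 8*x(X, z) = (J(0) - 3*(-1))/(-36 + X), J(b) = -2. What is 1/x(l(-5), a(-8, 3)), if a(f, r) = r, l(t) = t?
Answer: -328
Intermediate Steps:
x(X, z) = 1/(8*(-36 + X)) (x(X, z) = ((-2 - 3*(-1))/(-36 + X))/8 = ((-2 + 3)/(-36 + X))/8 = (1/(-36 + X))/8 = 1/(8*(-36 + X)))
1/x(l(-5), a(-8, 3)) = 1/(1/(8*(-36 - 5))) = 1/((⅛)/(-41)) = 1/((⅛)*(-1/41)) = 1/(-1/328) = -328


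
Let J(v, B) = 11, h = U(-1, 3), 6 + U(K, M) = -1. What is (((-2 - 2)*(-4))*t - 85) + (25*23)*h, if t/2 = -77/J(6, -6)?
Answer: -4334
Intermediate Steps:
U(K, M) = -7 (U(K, M) = -6 - 1 = -7)
h = -7
t = -14 (t = 2*(-77/11) = 2*(-77*1/11) = 2*(-7) = -14)
(((-2 - 2)*(-4))*t - 85) + (25*23)*h = (((-2 - 2)*(-4))*(-14) - 85) + (25*23)*(-7) = (-4*(-4)*(-14) - 85) + 575*(-7) = (16*(-14) - 85) - 4025 = (-224 - 85) - 4025 = -309 - 4025 = -4334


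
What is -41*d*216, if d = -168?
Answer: 1487808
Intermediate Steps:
-41*d*216 = -41*(-168)*216 = 6888*216 = 1487808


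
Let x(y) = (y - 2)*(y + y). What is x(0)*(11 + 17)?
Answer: 0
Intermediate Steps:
x(y) = 2*y*(-2 + y) (x(y) = (-2 + y)*(2*y) = 2*y*(-2 + y))
x(0)*(11 + 17) = (2*0*(-2 + 0))*(11 + 17) = (2*0*(-2))*28 = 0*28 = 0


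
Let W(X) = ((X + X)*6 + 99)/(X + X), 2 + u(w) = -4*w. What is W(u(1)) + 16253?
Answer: 65003/4 ≈ 16251.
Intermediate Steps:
u(w) = -2 - 4*w
W(X) = (99 + 12*X)/(2*X) (W(X) = ((2*X)*6 + 99)/((2*X)) = (12*X + 99)*(1/(2*X)) = (99 + 12*X)*(1/(2*X)) = (99 + 12*X)/(2*X))
W(u(1)) + 16253 = (6 + 99/(2*(-2 - 4*1))) + 16253 = (6 + 99/(2*(-2 - 4))) + 16253 = (6 + (99/2)/(-6)) + 16253 = (6 + (99/2)*(-⅙)) + 16253 = (6 - 33/4) + 16253 = -9/4 + 16253 = 65003/4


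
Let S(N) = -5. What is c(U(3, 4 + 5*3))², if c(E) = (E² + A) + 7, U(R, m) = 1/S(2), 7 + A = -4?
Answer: 9801/625 ≈ 15.682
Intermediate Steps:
A = -11 (A = -7 - 4 = -11)
U(R, m) = -⅕ (U(R, m) = 1/(-5) = -⅕)
c(E) = -4 + E² (c(E) = (E² - 11) + 7 = (-11 + E²) + 7 = -4 + E²)
c(U(3, 4 + 5*3))² = (-4 + (-⅕)²)² = (-4 + 1/25)² = (-99/25)² = 9801/625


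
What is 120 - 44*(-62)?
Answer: 2848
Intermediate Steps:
120 - 44*(-62) = 120 + 2728 = 2848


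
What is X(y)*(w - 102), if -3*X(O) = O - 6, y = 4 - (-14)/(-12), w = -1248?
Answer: -1425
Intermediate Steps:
y = 17/6 (y = 4 - (-14)*(-1)/12 = 4 - 1*7/6 = 4 - 7/6 = 17/6 ≈ 2.8333)
X(O) = 2 - O/3 (X(O) = -(O - 6)/3 = -(-6 + O)/3 = 2 - O/3)
X(y)*(w - 102) = (2 - ⅓*17/6)*(-1248 - 102) = (2 - 17/18)*(-1350) = (19/18)*(-1350) = -1425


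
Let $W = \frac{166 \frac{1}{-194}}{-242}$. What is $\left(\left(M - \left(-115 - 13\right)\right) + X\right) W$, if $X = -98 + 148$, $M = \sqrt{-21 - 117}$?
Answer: $\frac{7387}{11737} + \frac{83 i \sqrt{138}}{23474} \approx 0.62938 + 0.041537 i$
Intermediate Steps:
$M = i \sqrt{138}$ ($M = \sqrt{-138} = i \sqrt{138} \approx 11.747 i$)
$W = \frac{83}{23474}$ ($W = 166 \left(- \frac{1}{194}\right) \left(- \frac{1}{242}\right) = \left(- \frac{83}{97}\right) \left(- \frac{1}{242}\right) = \frac{83}{23474} \approx 0.0035358$)
$X = 50$
$\left(\left(M - \left(-115 - 13\right)\right) + X\right) W = \left(\left(i \sqrt{138} - \left(-115 - 13\right)\right) + 50\right) \frac{83}{23474} = \left(\left(i \sqrt{138} - -128\right) + 50\right) \frac{83}{23474} = \left(\left(i \sqrt{138} + 128\right) + 50\right) \frac{83}{23474} = \left(\left(128 + i \sqrt{138}\right) + 50\right) \frac{83}{23474} = \left(178 + i \sqrt{138}\right) \frac{83}{23474} = \frac{7387}{11737} + \frac{83 i \sqrt{138}}{23474}$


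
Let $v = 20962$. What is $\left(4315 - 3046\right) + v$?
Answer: $22231$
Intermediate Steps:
$\left(4315 - 3046\right) + v = \left(4315 - 3046\right) + 20962 = 1269 + 20962 = 22231$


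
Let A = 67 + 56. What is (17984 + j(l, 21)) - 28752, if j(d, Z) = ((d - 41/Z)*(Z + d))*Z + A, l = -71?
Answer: 65955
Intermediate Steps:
A = 123
j(d, Z) = 123 + Z*(Z + d)*(d - 41/Z) (j(d, Z) = ((d - 41/Z)*(Z + d))*Z + 123 = ((Z + d)*(d - 41/Z))*Z + 123 = Z*(Z + d)*(d - 41/Z) + 123 = 123 + Z*(Z + d)*(d - 41/Z))
(17984 + j(l, 21)) - 28752 = (17984 + (123 - 41*21 - 41*(-71) + 21*(-71)**2 - 71*21**2)) - 28752 = (17984 + (123 - 861 + 2911 + 21*5041 - 71*441)) - 28752 = (17984 + (123 - 861 + 2911 + 105861 - 31311)) - 28752 = (17984 + 76723) - 28752 = 94707 - 28752 = 65955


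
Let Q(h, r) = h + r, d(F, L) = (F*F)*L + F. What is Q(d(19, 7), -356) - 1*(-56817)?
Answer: 59007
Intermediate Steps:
d(F, L) = F + L*F**2 (d(F, L) = F**2*L + F = L*F**2 + F = F + L*F**2)
Q(d(19, 7), -356) - 1*(-56817) = (19*(1 + 19*7) - 356) - 1*(-56817) = (19*(1 + 133) - 356) + 56817 = (19*134 - 356) + 56817 = (2546 - 356) + 56817 = 2190 + 56817 = 59007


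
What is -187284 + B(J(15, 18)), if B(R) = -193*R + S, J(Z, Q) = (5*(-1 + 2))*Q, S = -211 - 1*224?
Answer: -205089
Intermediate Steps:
S = -435 (S = -211 - 224 = -435)
J(Z, Q) = 5*Q (J(Z, Q) = (5*1)*Q = 5*Q)
B(R) = -435 - 193*R (B(R) = -193*R - 435 = -435 - 193*R)
-187284 + B(J(15, 18)) = -187284 + (-435 - 965*18) = -187284 + (-435 - 193*90) = -187284 + (-435 - 17370) = -187284 - 17805 = -205089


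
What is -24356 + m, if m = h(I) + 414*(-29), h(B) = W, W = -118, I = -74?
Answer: -36480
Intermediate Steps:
h(B) = -118
m = -12124 (m = -118 + 414*(-29) = -118 - 12006 = -12124)
-24356 + m = -24356 - 12124 = -36480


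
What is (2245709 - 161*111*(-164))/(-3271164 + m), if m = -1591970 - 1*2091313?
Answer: -5176553/6954447 ≈ -0.74435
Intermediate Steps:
m = -3683283 (m = -1591970 - 2091313 = -3683283)
(2245709 - 161*111*(-164))/(-3271164 + m) = (2245709 - 161*111*(-164))/(-3271164 - 3683283) = (2245709 - 17871*(-164))/(-6954447) = (2245709 + 2930844)*(-1/6954447) = 5176553*(-1/6954447) = -5176553/6954447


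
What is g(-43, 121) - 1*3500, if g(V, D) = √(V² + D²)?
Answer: -3500 + √16490 ≈ -3371.6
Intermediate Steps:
g(V, D) = √(D² + V²)
g(-43, 121) - 1*3500 = √(121² + (-43)²) - 1*3500 = √(14641 + 1849) - 3500 = √16490 - 3500 = -3500 + √16490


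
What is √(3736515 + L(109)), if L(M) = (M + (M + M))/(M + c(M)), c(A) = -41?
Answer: 3*√479935211/34 ≈ 1933.0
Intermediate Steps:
L(M) = 3*M/(-41 + M) (L(M) = (M + (M + M))/(M - 41) = (M + 2*M)/(-41 + M) = (3*M)/(-41 + M) = 3*M/(-41 + M))
√(3736515 + L(109)) = √(3736515 + 3*109/(-41 + 109)) = √(3736515 + 3*109/68) = √(3736515 + 3*109*(1/68)) = √(3736515 + 327/68) = √(254083347/68) = 3*√479935211/34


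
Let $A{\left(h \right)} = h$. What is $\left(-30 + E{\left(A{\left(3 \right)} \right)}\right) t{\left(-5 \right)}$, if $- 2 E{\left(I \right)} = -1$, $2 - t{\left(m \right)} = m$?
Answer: $- \frac{413}{2} \approx -206.5$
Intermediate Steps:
$t{\left(m \right)} = 2 - m$
$E{\left(I \right)} = \frac{1}{2}$ ($E{\left(I \right)} = \left(- \frac{1}{2}\right) \left(-1\right) = \frac{1}{2}$)
$\left(-30 + E{\left(A{\left(3 \right)} \right)}\right) t{\left(-5 \right)} = \left(-30 + \frac{1}{2}\right) \left(2 - -5\right) = - \frac{59 \left(2 + 5\right)}{2} = \left(- \frac{59}{2}\right) 7 = - \frac{413}{2}$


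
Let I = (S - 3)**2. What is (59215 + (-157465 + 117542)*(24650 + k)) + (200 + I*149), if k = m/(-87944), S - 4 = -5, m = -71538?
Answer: -43271641525559/43972 ≈ -9.8407e+8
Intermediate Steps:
S = -1 (S = 4 - 5 = -1)
k = 35769/43972 (k = -71538/(-87944) = -71538*(-1/87944) = 35769/43972 ≈ 0.81345)
I = 16 (I = (-1 - 3)**2 = (-4)**2 = 16)
(59215 + (-157465 + 117542)*(24650 + k)) + (200 + I*149) = (59215 + (-157465 + 117542)*(24650 + 35769/43972)) + (200 + 16*149) = (59215 - 39923*1083945569/43972) + (200 + 2384) = (59215 - 43274358951187/43972) + 2584 = -43271755149207/43972 + 2584 = -43271641525559/43972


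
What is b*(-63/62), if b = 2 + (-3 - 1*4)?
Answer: 315/62 ≈ 5.0806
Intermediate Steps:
b = -5 (b = 2 + (-3 - 4) = 2 - 7 = -5)
b*(-63/62) = -(-315)/62 = -5*(-63/62) = 315/62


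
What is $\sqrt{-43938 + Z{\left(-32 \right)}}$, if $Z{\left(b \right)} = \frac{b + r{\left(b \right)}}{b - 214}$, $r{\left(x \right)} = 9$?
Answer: $\frac{5 i \sqrt{106357854}}{246} \approx 209.61 i$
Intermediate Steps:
$Z{\left(b \right)} = \frac{9 + b}{-214 + b}$ ($Z{\left(b \right)} = \frac{b + 9}{b - 214} = \frac{9 + b}{-214 + b}$)
$\sqrt{-43938 + Z{\left(-32 \right)}} = \sqrt{-43938 + \frac{9 - 32}{-214 - 32}} = \sqrt{-43938 + \frac{1}{-246} \left(-23\right)} = \sqrt{-43938 - - \frac{23}{246}} = \sqrt{-43938 + \frac{23}{246}} = \sqrt{- \frac{10808725}{246}} = \frac{5 i \sqrt{106357854}}{246}$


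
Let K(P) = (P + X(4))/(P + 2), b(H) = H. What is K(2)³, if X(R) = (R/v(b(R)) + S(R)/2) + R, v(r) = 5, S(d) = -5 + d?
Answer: 250047/64000 ≈ 3.9070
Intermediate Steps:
X(R) = -5/2 + 17*R/10 (X(R) = (R/5 + (-5 + R)/2) + R = (R*(⅕) + (-5 + R)*(½)) + R = (R/5 + (-5/2 + R/2)) + R = (-5/2 + 7*R/10) + R = -5/2 + 17*R/10)
K(P) = (43/10 + P)/(2 + P) (K(P) = (P + (-5/2 + (17/10)*4))/(P + 2) = (P + (-5/2 + 34/5))/(2 + P) = (P + 43/10)/(2 + P) = (43/10 + P)/(2 + P))
K(2)³ = ((43/10 + 2)/(2 + 2))³ = ((63/10)/4)³ = ((¼)*(63/10))³ = (63/40)³ = 250047/64000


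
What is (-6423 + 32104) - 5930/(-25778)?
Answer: 331005374/12889 ≈ 25681.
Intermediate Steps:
(-6423 + 32104) - 5930/(-25778) = 25681 - 5930*(-1/25778) = 25681 + 2965/12889 = 331005374/12889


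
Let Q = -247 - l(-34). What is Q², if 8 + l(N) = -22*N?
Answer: 974169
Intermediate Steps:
l(N) = -8 - 22*N
Q = -987 (Q = -247 - (-8 - 22*(-34)) = -247 - (-8 + 748) = -247 - 1*740 = -247 - 740 = -987)
Q² = (-987)² = 974169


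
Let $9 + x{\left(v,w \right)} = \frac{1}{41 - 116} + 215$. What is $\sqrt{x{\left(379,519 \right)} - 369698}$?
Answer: $\frac{7 i \sqrt{1696647}}{15} \approx 607.86 i$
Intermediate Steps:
$x{\left(v,w \right)} = \frac{15449}{75}$ ($x{\left(v,w \right)} = -9 + \left(\frac{1}{41 - 116} + 215\right) = -9 + \left(\frac{1}{-75} + 215\right) = -9 + \left(- \frac{1}{75} + 215\right) = -9 + \frac{16124}{75} = \frac{15449}{75}$)
$\sqrt{x{\left(379,519 \right)} - 369698} = \sqrt{\frac{15449}{75} - 369698} = \sqrt{- \frac{27711901}{75}} = \frac{7 i \sqrt{1696647}}{15}$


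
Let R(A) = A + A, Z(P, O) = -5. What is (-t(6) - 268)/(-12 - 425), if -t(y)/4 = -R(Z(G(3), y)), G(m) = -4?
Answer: 12/23 ≈ 0.52174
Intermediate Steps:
R(A) = 2*A
t(y) = -40 (t(y) = -(-4)*2*(-5) = -(-4)*(-10) = -4*10 = -40)
(-t(6) - 268)/(-12 - 425) = (-1*(-40) - 268)/(-12 - 425) = (40 - 268)/(-437) = -228*(-1/437) = 12/23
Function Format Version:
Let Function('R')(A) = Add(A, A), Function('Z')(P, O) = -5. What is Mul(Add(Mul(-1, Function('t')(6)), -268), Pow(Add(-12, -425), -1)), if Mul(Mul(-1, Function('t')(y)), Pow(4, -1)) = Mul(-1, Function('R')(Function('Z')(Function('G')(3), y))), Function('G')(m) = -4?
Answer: Rational(12, 23) ≈ 0.52174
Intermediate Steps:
Function('R')(A) = Mul(2, A)
Function('t')(y) = -40 (Function('t')(y) = Mul(-4, Mul(-1, Mul(2, -5))) = Mul(-4, Mul(-1, -10)) = Mul(-4, 10) = -40)
Mul(Add(Mul(-1, Function('t')(6)), -268), Pow(Add(-12, -425), -1)) = Mul(Add(Mul(-1, -40), -268), Pow(Add(-12, -425), -1)) = Mul(Add(40, -268), Pow(-437, -1)) = Mul(-228, Rational(-1, 437)) = Rational(12, 23)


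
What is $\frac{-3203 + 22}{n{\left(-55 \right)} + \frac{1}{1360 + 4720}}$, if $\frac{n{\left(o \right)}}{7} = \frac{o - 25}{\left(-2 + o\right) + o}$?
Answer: $- \frac{19340480}{30401} \approx -636.18$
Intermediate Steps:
$n{\left(o \right)} = \frac{7 \left(-25 + o\right)}{-2 + 2 o}$ ($n{\left(o \right)} = 7 \frac{o - 25}{\left(-2 + o\right) + o} = 7 \frac{-25 + o}{-2 + 2 o} = \frac{7 \left(-25 + o\right)}{-2 + 2 o}$)
$\frac{-3203 + 22}{n{\left(-55 \right)} + \frac{1}{1360 + 4720}} = \frac{-3203 + 22}{\frac{7 \left(-25 - 55\right)}{2 \left(-1 - 55\right)} + \frac{1}{1360 + 4720}} = - \frac{3181}{\frac{7}{2} \frac{1}{-56} \left(-80\right) + \frac{1}{6080}} = - \frac{3181}{\frac{7}{2} \left(- \frac{1}{56}\right) \left(-80\right) + \frac{1}{6080}} = - \frac{3181}{5 + \frac{1}{6080}} = - \frac{3181}{\frac{30401}{6080}} = \left(-3181\right) \frac{6080}{30401} = - \frac{19340480}{30401}$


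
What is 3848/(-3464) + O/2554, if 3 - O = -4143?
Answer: 283372/552941 ≈ 0.51248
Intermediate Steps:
O = 4146 (O = 3 - 1*(-4143) = 3 + 4143 = 4146)
3848/(-3464) + O/2554 = 3848/(-3464) + 4146/2554 = 3848*(-1/3464) + 4146*(1/2554) = -481/433 + 2073/1277 = 283372/552941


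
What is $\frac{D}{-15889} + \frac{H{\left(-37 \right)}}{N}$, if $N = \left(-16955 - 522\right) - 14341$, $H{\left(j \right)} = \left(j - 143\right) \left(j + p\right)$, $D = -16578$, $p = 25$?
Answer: $\frac{82193094}{84259367} \approx 0.97548$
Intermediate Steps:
$H{\left(j \right)} = \left(-143 + j\right) \left(25 + j\right)$ ($H{\left(j \right)} = \left(j - 143\right) \left(j + 25\right) = \left(-143 + j\right) \left(25 + j\right)$)
$N = -31818$ ($N = -17477 - 14341 = -31818$)
$\frac{D}{-15889} + \frac{H{\left(-37 \right)}}{N} = - \frac{16578}{-15889} + \frac{-3575 + \left(-37\right)^{2} - -4366}{-31818} = \left(-16578\right) \left(- \frac{1}{15889}\right) + \left(-3575 + 1369 + 4366\right) \left(- \frac{1}{31818}\right) = \frac{16578}{15889} + 2160 \left(- \frac{1}{31818}\right) = \frac{16578}{15889} - \frac{360}{5303} = \frac{82193094}{84259367}$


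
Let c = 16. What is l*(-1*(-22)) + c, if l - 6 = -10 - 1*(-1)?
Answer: -50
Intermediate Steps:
l = -3 (l = 6 + (-10 - 1*(-1)) = 6 + (-10 + 1) = 6 - 9 = -3)
l*(-1*(-22)) + c = -(-3)*(-22) + 16 = -3*22 + 16 = -66 + 16 = -50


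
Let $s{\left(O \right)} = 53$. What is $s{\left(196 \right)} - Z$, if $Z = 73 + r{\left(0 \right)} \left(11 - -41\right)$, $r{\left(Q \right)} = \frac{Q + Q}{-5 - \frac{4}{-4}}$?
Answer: $-20$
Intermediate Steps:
$r{\left(Q \right)} = - \frac{Q}{2}$ ($r{\left(Q \right)} = \frac{2 Q}{-5 - -1} = \frac{2 Q}{-5 + 1} = \frac{2 Q}{-4} = 2 Q \left(- \frac{1}{4}\right) = - \frac{Q}{2}$)
$Z = 73$ ($Z = 73 + \left(- \frac{1}{2}\right) 0 \left(11 - -41\right) = 73 + 0 \left(11 + 41\right) = 73 + 0 \cdot 52 = 73 + 0 = 73$)
$s{\left(196 \right)} - Z = 53 - 73 = -20$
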